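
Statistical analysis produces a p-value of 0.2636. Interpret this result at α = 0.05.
Since p = 0.2636 > α = 0.05, fail to reject H₀.
There is insufficient evidence to reject the null hypothesis; the result is not statistically significant at the 0.05 level.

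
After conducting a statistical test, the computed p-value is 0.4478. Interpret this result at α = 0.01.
Since p = 0.4478 > α = 0.01, fail to reject H₀.
There is insufficient evidence to reject the null hypothesis; the result is not statistically significant at the 0.01 level.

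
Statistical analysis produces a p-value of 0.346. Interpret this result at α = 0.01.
Since p = 0.346 > α = 0.01, fail to reject H₀.
There is insufficient evidence to reject the null hypothesis; the result is not statistically significant at the 0.01 level.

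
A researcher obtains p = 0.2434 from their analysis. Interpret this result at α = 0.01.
Since p = 0.2434 > α = 0.01, fail to reject H₀.
There is insufficient evidence to reject the null hypothesis; the result is not statistically significant at the 0.01 level.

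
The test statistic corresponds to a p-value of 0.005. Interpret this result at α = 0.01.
Since p = 0.005 < α = 0.01, reject H₀.
There is sufficient evidence to reject the null hypothesis; the result is statistically significant at the 0.01 level.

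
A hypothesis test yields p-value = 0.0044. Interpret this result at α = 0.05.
Since p = 0.0044 < α = 0.05, reject H₀.
There is sufficient evidence to reject the null hypothesis; the result is statistically significant at the 0.05 level.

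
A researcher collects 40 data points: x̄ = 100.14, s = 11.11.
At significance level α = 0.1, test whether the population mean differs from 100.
One-sample t-test:
H₀: μ = 100
H₁: μ ≠ 100
df = n - 1 = 39
t = (x̄ - μ₀) / (s/√n) = (100.14 - 100) / (11.11/√40) = 0.080
p-value = 0.9369

Since p-value > α = 0.1, we fail to reject H₀.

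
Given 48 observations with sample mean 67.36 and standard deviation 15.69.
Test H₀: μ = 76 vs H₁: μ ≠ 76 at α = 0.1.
One-sample t-test:
H₀: μ = 76
H₁: μ ≠ 76
df = n - 1 = 47
t = (x̄ - μ₀) / (s/√n) = (67.36 - 76) / (15.69/√48) = -3.815
p-value = 0.0004

Since p-value < α = 0.1, we reject H₀.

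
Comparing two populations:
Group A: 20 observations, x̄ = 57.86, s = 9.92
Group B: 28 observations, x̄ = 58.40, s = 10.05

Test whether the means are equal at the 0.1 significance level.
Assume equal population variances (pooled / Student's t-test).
Student's two-sample t-test (equal variances):
H₀: μ₁ = μ₂
H₁: μ₁ ≠ μ₂
df = n₁ + n₂ - 2 = 46
Pooled variance s_p² = [(n₁-1)s₁² + (n₂-1)s₂²] / (n₁ + n₂ - 2) = [(19)(9.92²) + (27)(10.05²)] / 46 = 99.9302
SE = √(s_p²(1/n₁ + 1/n₂)) = √(99.9302 × (1/20 + 1/28)) = 2.9267
t = (x̄₁ - x̄₂) / SE = (57.86 - 58.40) / 2.9267 = -0.54 / 2.9267 = -0.185
p-value = 0.8544

Since p-value > α = 0.1, we fail to reject H₀.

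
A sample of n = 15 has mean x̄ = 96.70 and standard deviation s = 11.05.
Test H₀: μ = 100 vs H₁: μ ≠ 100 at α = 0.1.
One-sample t-test:
H₀: μ = 100
H₁: μ ≠ 100
df = n - 1 = 14
t = (x̄ - μ₀) / (s/√n) = (96.70 - 100) / (11.05/√15) = -1.157
p-value = 0.2668

Since p-value > α = 0.1, we fail to reject H₀.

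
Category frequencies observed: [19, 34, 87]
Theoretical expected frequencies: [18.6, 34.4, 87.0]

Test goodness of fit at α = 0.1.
Chi-square goodness of fit test:
H₀: observed counts match expected distribution
H₁: observed counts differ from expected distribution
df = k - 1 = 2
χ² = Σ(O - E)²/E
   = (19 - 18.6)²/18.6 + (34 - 34.4)²/34.4 + (87 - 87.0)²/87.0
   = 0.009 + 0.005 + 0.000
   = 0.01
p-value = 0.9934

Since p-value > α = 0.1, we fail to reject H₀.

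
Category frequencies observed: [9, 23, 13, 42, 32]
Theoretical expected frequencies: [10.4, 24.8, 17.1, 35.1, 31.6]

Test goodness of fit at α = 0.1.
Chi-square goodness of fit test:
H₀: observed counts match expected distribution
H₁: observed counts differ from expected distribution
df = k - 1 = 4
χ² = Σ(O - E)²/E
   = (9 - 10.4)²/10.4 + (23 - 24.8)²/24.8 + (13 - 17.1)²/17.1 + (42 - 35.1)²/35.1 + (32 - 31.6)²/31.6
   = 0.188 + 0.131 + 0.983 + 1.356 + 0.005
   = 2.66
p-value = 0.6156

Since p-value > α = 0.1, we fail to reject H₀.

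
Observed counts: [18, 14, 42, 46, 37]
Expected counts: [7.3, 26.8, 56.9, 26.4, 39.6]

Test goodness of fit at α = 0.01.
Chi-square goodness of fit test:
H₀: observed counts match expected distribution
H₁: observed counts differ from expected distribution
df = k - 1 = 4
χ² = Σ(O - E)²/E
   = (18 - 7.3)²/7.3 + (14 - 26.8)²/26.8 + (42 - 56.9)²/56.9 + (46 - 26.4)²/26.4 + (37 - 39.6)²/39.6
   = 15.684 + 6.113 + 3.902 + 14.552 + 0.171
   = 40.42
p-value < 0.0001

Since p-value < α = 0.01, we reject H₀.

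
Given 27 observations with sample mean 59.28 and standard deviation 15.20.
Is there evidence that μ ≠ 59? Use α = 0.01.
One-sample t-test:
H₀: μ = 59
H₁: μ ≠ 59
df = n - 1 = 26
t = (x̄ - μ₀) / (s/√n) = (59.28 - 59) / (15.20/√27) = 0.096
p-value = 0.9245

Since p-value > α = 0.01, we fail to reject H₀.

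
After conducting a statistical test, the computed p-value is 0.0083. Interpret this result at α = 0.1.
Since p = 0.0083 < α = 0.1, reject H₀.
There is sufficient evidence to reject the null hypothesis; the result is statistically significant at the 0.1 level.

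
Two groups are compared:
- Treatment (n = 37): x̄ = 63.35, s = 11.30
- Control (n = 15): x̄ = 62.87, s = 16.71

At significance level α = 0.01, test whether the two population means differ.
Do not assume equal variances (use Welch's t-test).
Welch's two-sample t-test:
H₀: μ₁ = μ₂
H₁: μ₁ ≠ μ₂
s₁²/n₁ = 11.30²/37 = 3.4511,  s₂²/n₂ = 16.71²/15 = 18.6149
SE = √(s₁²/n₁ + s₂²/n₂) = √(3.4511 + 18.6149) = 4.6974
df (Welch-Satterthwaite) = (s₁²/n₁ + s₂²/n₂)² / [(s₁²/n₁)²/(n₁-1) + (s₂²/n₂)²/(n₂-1)] ≈ 19.41
t = (x̄₁ - x̄₂) / SE = (63.35 - 62.87) / 4.6974 = 0.48 / 4.6974 = 0.102
p-value = 0.9197

Since p-value > α = 0.01, we fail to reject H₀.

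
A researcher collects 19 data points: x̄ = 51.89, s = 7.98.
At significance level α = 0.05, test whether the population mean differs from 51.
One-sample t-test:
H₀: μ = 51
H₁: μ ≠ 51
df = n - 1 = 18
t = (x̄ - μ₀) / (s/√n) = (51.89 - 51) / (7.98/√19) = 0.486
p-value = 0.6327

Since p-value > α = 0.05, we fail to reject H₀.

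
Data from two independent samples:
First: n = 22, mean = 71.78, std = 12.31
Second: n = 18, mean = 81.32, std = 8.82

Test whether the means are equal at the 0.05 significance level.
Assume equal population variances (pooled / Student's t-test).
Student's two-sample t-test (equal variances):
H₀: μ₁ = μ₂
H₁: μ₁ ≠ μ₂
df = n₁ + n₂ - 2 = 38
Pooled variance s_p² = [(n₁-1)s₁² + (n₂-1)s₂²] / (n₁ + n₂ - 2) = [(21)(12.31²) + (17)(8.82²)] / 38 = 118.5455
SE = √(s_p²(1/n₁ + 1/n₂)) = √(118.5455 × (1/22 + 1/18)) = 3.4604
t = (x̄₁ - x̄₂) / SE = (71.78 - 81.32) / 3.4604 = -9.54 / 3.4604 = -2.757
p-value = 0.0089

Since p-value < α = 0.05, we reject H₀.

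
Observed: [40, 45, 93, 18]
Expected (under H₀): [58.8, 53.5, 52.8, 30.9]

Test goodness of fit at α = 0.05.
Chi-square goodness of fit test:
H₀: observed counts match expected distribution
H₁: observed counts differ from expected distribution
df = k - 1 = 3
χ² = Σ(O - E)²/E
   = (40 - 58.8)²/58.8 + (45 - 53.5)²/53.5 + (93 - 52.8)²/52.8 + (18 - 30.9)²/30.9
   = 6.011 + 1.350 + 30.607 + 5.385
   = 43.35
p-value < 0.0001

Since p-value < α = 0.05, we reject H₀.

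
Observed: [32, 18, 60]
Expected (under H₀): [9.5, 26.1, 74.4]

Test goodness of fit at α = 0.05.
Chi-square goodness of fit test:
H₀: observed counts match expected distribution
H₁: observed counts differ from expected distribution
df = k - 1 = 2
χ² = Σ(O - E)²/E
   = (32 - 9.5)²/9.5 + (18 - 26.1)²/26.1 + (60 - 74.4)²/74.4
   = 53.289 + 2.514 + 2.787
   = 58.59
p-value < 0.0001

Since p-value < α = 0.05, we reject H₀.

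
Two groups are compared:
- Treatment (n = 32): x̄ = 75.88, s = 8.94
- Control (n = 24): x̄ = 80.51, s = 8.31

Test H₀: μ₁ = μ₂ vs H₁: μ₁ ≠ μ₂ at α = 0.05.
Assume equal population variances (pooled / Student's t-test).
Student's two-sample t-test (equal variances):
H₀: μ₁ = μ₂
H₁: μ₁ ≠ μ₂
df = n₁ + n₂ - 2 = 54
Pooled variance s_p² = [(n₁-1)s₁² + (n₂-1)s₂²] / (n₁ + n₂ - 2) = [(31)(8.94²) + (23)(8.31²)] / 54 = 75.2949
SE = √(s_p²(1/n₁ + 1/n₂)) = √(75.2949 × (1/32 + 1/24)) = 2.3431
t = (x̄₁ - x̄₂) / SE = (75.88 - 80.51) / 2.3431 = -4.63 / 2.3431 = -1.976
p-value = 0.0533

Since p-value > α = 0.05, we fail to reject H₀.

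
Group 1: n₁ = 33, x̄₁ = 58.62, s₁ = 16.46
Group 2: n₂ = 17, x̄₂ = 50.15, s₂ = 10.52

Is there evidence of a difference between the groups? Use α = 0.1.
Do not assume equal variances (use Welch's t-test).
Welch's two-sample t-test:
H₀: μ₁ = μ₂
H₁: μ₁ ≠ μ₂
s₁²/n₁ = 16.46²/33 = 8.2100,  s₂²/n₂ = 10.52²/17 = 6.5100
SE = √(s₁²/n₁ + s₂²/n₂) = √(8.2100 + 6.5100) = 3.8367
df (Welch-Satterthwaite) = (s₁²/n₁ + s₂²/n₂)² / [(s₁²/n₁)²/(n₁-1) + (s₂²/n₂)²/(n₂-1)] ≈ 45.57
t = (x̄₁ - x̄₂) / SE = (58.62 - 50.15) / 3.8367 = 8.47 / 3.8367 = 2.208
p-value = 0.0323

Since p-value < α = 0.1, we reject H₀.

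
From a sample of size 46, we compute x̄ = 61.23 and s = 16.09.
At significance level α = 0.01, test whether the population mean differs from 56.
One-sample t-test:
H₀: μ = 56
H₁: μ ≠ 56
df = n - 1 = 45
t = (x̄ - μ₀) / (s/√n) = (61.23 - 56) / (16.09/√46) = 2.205
p-value = 0.0326

Since p-value > α = 0.01, we fail to reject H₀.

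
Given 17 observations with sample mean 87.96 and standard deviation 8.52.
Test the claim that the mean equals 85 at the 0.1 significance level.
One-sample t-test:
H₀: μ = 85
H₁: μ ≠ 85
df = n - 1 = 16
t = (x̄ - μ₀) / (s/√n) = (87.96 - 85) / (8.52/√17) = 1.432
p-value = 0.1713

Since p-value > α = 0.1, we fail to reject H₀.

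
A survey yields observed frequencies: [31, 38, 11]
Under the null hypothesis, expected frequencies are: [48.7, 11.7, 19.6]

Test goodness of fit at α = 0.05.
Chi-square goodness of fit test:
H₀: observed counts match expected distribution
H₁: observed counts differ from expected distribution
df = k - 1 = 2
χ² = Σ(O - E)²/E
   = (31 - 48.7)²/48.7 + (38 - 11.7)²/11.7 + (11 - 19.6)²/19.6
   = 6.433 + 59.119 + 3.773
   = 69.33
p-value < 0.0001

Since p-value < α = 0.05, we reject H₀.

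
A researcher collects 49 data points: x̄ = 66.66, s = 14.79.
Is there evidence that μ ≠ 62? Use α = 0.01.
One-sample t-test:
H₀: μ = 62
H₁: μ ≠ 62
df = n - 1 = 48
t = (x̄ - μ₀) / (s/√n) = (66.66 - 62) / (14.79/√49) = 2.206
p-value = 0.0322

Since p-value > α = 0.01, we fail to reject H₀.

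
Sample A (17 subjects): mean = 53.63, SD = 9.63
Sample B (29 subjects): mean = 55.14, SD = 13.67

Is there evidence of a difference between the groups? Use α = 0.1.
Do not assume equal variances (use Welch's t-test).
Welch's two-sample t-test:
H₀: μ₁ = μ₂
H₁: μ₁ ≠ μ₂
s₁²/n₁ = 9.63²/17 = 5.4551,  s₂²/n₂ = 13.67²/29 = 6.4438
SE = √(s₁²/n₁ + s₂²/n₂) = √(5.4551 + 6.4438) = 3.4495
df (Welch-Satterthwaite) = (s₁²/n₁ + s₂²/n₂)² / [(s₁²/n₁)²/(n₁-1) + (s₂²/n₂)²/(n₂-1)] ≈ 42.35
t = (x̄₁ - x̄₂) / SE = (53.63 - 55.14) / 3.4495 = -1.51 / 3.4495 = -0.438
p-value = 0.6638

Since p-value > α = 0.1, we fail to reject H₀.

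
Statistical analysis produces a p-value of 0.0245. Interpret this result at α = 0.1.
Since p = 0.0245 < α = 0.1, reject H₀.
There is sufficient evidence to reject the null hypothesis; the result is statistically significant at the 0.1 level.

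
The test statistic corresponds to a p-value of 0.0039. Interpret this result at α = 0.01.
Since p = 0.0039 < α = 0.01, reject H₀.
There is sufficient evidence to reject the null hypothesis; the result is statistically significant at the 0.01 level.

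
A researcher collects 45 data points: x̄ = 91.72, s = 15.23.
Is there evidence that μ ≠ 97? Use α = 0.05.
One-sample t-test:
H₀: μ = 97
H₁: μ ≠ 97
df = n - 1 = 44
t = (x̄ - μ₀) / (s/√n) = (91.72 - 97) / (15.23/√45) = -2.326
p-value = 0.0247

Since p-value < α = 0.05, we reject H₀.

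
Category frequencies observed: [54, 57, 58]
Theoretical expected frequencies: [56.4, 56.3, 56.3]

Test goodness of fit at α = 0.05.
Chi-square goodness of fit test:
H₀: observed counts match expected distribution
H₁: observed counts differ from expected distribution
df = k - 1 = 2
χ² = Σ(O - E)²/E
   = (54 - 56.4)²/56.4 + (57 - 56.3)²/56.3 + (58 - 56.3)²/56.3
   = 0.102 + 0.009 + 0.051
   = 0.16
p-value = 0.9221

Since p-value > α = 0.05, we fail to reject H₀.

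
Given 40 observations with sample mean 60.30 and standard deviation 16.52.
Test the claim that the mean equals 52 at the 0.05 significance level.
One-sample t-test:
H₀: μ = 52
H₁: μ ≠ 52
df = n - 1 = 39
t = (x̄ - μ₀) / (s/√n) = (60.30 - 52) / (16.52/√40) = 3.178
p-value = 0.0029

Since p-value < α = 0.05, we reject H₀.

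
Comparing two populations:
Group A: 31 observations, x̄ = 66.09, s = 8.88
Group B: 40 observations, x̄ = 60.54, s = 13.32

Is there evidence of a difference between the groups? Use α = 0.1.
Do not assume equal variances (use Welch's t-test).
Welch's two-sample t-test:
H₀: μ₁ = μ₂
H₁: μ₁ ≠ μ₂
s₁²/n₁ = 8.88²/31 = 2.5437,  s₂²/n₂ = 13.32²/40 = 4.4356
SE = √(s₁²/n₁ + s₂²/n₂) = √(2.5437 + 4.4356) = 2.6418
df (Welch-Satterthwaite) = (s₁²/n₁ + s₂²/n₂)² / [(s₁²/n₁)²/(n₁-1) + (s₂²/n₂)²/(n₂-1)] ≈ 67.64
t = (x̄₁ - x̄₂) / SE = (66.09 - 60.54) / 2.6418 = 5.55 / 2.6418 = 2.101
p-value = 0.0394

Since p-value < α = 0.1, we reject H₀.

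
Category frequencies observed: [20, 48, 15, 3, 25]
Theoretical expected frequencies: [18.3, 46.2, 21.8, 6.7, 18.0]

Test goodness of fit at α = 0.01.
Chi-square goodness of fit test:
H₀: observed counts match expected distribution
H₁: observed counts differ from expected distribution
df = k - 1 = 4
χ² = Σ(O - E)²/E
   = (20 - 18.3)²/18.3 + (48 - 46.2)²/46.2 + (15 - 21.8)²/21.8 + (3 - 6.7)²/6.7 + (25 - 18.0)²/18.0
   = 0.158 + 0.070 + 2.121 + 2.043 + 2.722
   = 7.11
p-value = 0.1300

Since p-value > α = 0.01, we fail to reject H₀.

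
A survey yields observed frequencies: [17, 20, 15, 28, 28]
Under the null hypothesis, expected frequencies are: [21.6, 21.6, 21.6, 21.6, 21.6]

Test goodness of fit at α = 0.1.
Chi-square goodness of fit test:
H₀: observed counts match expected distribution
H₁: observed counts differ from expected distribution
df = k - 1 = 4
χ² = Σ(O - E)²/E
   = (17 - 21.6)²/21.6 + (20 - 21.6)²/21.6 + (15 - 21.6)²/21.6 + (28 - 21.6)²/21.6 + (28 - 21.6)²/21.6
   = 0.980 + 0.119 + 2.017 + 1.896 + 1.896
   = 6.91
p-value = 0.1409

Since p-value > α = 0.1, we fail to reject H₀.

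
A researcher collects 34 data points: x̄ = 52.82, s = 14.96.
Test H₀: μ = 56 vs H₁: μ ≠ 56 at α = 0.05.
One-sample t-test:
H₀: μ = 56
H₁: μ ≠ 56
df = n - 1 = 33
t = (x̄ - μ₀) / (s/√n) = (52.82 - 56) / (14.96/√34) = -1.239
p-value = 0.2239

Since p-value > α = 0.05, we fail to reject H₀.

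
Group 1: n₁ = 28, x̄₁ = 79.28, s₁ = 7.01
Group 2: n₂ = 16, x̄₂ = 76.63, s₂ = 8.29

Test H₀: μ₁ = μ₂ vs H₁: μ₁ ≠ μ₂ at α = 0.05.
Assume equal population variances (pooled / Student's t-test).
Student's two-sample t-test (equal variances):
H₀: μ₁ = μ₂
H₁: μ₁ ≠ μ₂
df = n₁ + n₂ - 2 = 42
Pooled variance s_p² = [(n₁-1)s₁² + (n₂-1)s₂²] / (n₁ + n₂ - 2) = [(27)(7.01²) + (15)(8.29²)] / 42 = 56.1344
SE = √(s_p²(1/n₁ + 1/n₂)) = √(56.1344 × (1/28 + 1/16)) = 2.3480
t = (x̄₁ - x̄₂) / SE = (79.28 - 76.63) / 2.3480 = 2.65 / 2.3480 = 1.129
p-value = 0.2655

Since p-value > α = 0.05, we fail to reject H₀.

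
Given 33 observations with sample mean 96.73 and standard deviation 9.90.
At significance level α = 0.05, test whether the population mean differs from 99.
One-sample t-test:
H₀: μ = 99
H₁: μ ≠ 99
df = n - 1 = 32
t = (x̄ - μ₀) / (s/√n) = (96.73 - 99) / (9.90/√33) = -1.317
p-value = 0.1971

Since p-value > α = 0.05, we fail to reject H₀.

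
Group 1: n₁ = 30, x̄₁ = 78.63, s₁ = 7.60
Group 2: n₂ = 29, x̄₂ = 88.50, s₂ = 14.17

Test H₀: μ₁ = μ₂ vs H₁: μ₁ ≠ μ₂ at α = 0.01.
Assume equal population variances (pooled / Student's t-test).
Student's two-sample t-test (equal variances):
H₀: μ₁ = μ₂
H₁: μ₁ ≠ μ₂
df = n₁ + n₂ - 2 = 57
Pooled variance s_p² = [(n₁-1)s₁² + (n₂-1)s₂²] / (n₁ + n₂ - 2) = [(29)(7.60²) + (28)(14.17²)] / 57 = 128.0198
SE = √(s_p²(1/n₁ + 1/n₂)) = √(128.0198 × (1/30 + 1/29)) = 2.9465
t = (x̄₁ - x̄₂) / SE = (78.63 - 88.50) / 2.9465 = -9.87 / 2.9465 = -3.350
p-value = 0.0014

Since p-value < α = 0.01, we reject H₀.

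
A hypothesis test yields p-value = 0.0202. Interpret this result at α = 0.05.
Since p = 0.0202 < α = 0.05, reject H₀.
There is sufficient evidence to reject the null hypothesis; the result is statistically significant at the 0.05 level.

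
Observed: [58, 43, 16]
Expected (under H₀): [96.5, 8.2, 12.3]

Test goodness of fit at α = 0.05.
Chi-square goodness of fit test:
H₀: observed counts match expected distribution
H₁: observed counts differ from expected distribution
df = k - 1 = 2
χ² = Σ(O - E)²/E
   = (58 - 96.5)²/96.5 + (43 - 8.2)²/8.2 + (16 - 12.3)²/12.3
   = 15.360 + 147.688 + 1.113
   = 164.16
p-value < 0.0001

Since p-value < α = 0.05, we reject H₀.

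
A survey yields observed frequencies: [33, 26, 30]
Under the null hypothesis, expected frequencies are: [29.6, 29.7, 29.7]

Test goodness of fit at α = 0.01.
Chi-square goodness of fit test:
H₀: observed counts match expected distribution
H₁: observed counts differ from expected distribution
df = k - 1 = 2
χ² = Σ(O - E)²/E
   = (33 - 29.6)²/29.6 + (26 - 29.7)²/29.7 + (30 - 29.7)²/29.7
   = 0.391 + 0.461 + 0.003
   = 0.85
p-value = 0.6523

Since p-value > α = 0.01, we fail to reject H₀.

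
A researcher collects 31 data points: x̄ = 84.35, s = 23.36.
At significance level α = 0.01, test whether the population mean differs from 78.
One-sample t-test:
H₀: μ = 78
H₁: μ ≠ 78
df = n - 1 = 30
t = (x̄ - μ₀) / (s/√n) = (84.35 - 78) / (23.36/√31) = 1.513
p-value = 0.1406

Since p-value > α = 0.01, we fail to reject H₀.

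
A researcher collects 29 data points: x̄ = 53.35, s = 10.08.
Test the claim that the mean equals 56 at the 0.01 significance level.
One-sample t-test:
H₀: μ = 56
H₁: μ ≠ 56
df = n - 1 = 28
t = (x̄ - μ₀) / (s/√n) = (53.35 - 56) / (10.08/√29) = -1.416
p-value = 0.1679

Since p-value > α = 0.01, we fail to reject H₀.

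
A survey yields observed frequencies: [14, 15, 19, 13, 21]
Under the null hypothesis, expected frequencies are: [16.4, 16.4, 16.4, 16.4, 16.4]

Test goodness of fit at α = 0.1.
Chi-square goodness of fit test:
H₀: observed counts match expected distribution
H₁: observed counts differ from expected distribution
df = k - 1 = 4
χ² = Σ(O - E)²/E
   = (14 - 16.4)²/16.4 + (15 - 16.4)²/16.4 + (19 - 16.4)²/16.4 + (13 - 16.4)²/16.4 + (21 - 16.4)²/16.4
   = 0.351 + 0.120 + 0.412 + 0.705 + 1.290
   = 2.88
p-value = 0.5784

Since p-value > α = 0.1, we fail to reject H₀.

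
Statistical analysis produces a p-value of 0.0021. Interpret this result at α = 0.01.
Since p = 0.0021 < α = 0.01, reject H₀.
There is sufficient evidence to reject the null hypothesis; the result is statistically significant at the 0.01 level.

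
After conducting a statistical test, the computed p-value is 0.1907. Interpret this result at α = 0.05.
Since p = 0.1907 > α = 0.05, fail to reject H₀.
There is insufficient evidence to reject the null hypothesis; the result is not statistically significant at the 0.05 level.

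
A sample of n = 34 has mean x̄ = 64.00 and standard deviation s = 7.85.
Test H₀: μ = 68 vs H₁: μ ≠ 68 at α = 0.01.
One-sample t-test:
H₀: μ = 68
H₁: μ ≠ 68
df = n - 1 = 33
t = (x̄ - μ₀) / (s/√n) = (64.00 - 68) / (7.85/√34) = -2.971
p-value = 0.0055

Since p-value < α = 0.01, we reject H₀.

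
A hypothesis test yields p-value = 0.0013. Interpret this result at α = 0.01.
Since p = 0.0013 < α = 0.01, reject H₀.
There is sufficient evidence to reject the null hypothesis; the result is statistically significant at the 0.01 level.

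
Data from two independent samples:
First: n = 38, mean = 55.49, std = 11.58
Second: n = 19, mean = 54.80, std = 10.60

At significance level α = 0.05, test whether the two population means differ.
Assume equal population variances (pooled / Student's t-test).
Student's two-sample t-test (equal variances):
H₀: μ₁ = μ₂
H₁: μ₁ ≠ μ₂
df = n₁ + n₂ - 2 = 55
Pooled variance s_p² = [(n₁-1)s₁² + (n₂-1)s₂²] / (n₁ + n₂ - 2) = [(37)(11.58²) + (18)(10.60²)] / 55 = 126.9827
SE = √(s_p²(1/n₁ + 1/n₂)) = √(126.9827 × (1/38 + 1/19)) = 3.1662
t = (x̄₁ - x̄₂) / SE = (55.49 - 54.80) / 3.1662 = 0.69 / 3.1662 = 0.218
p-value = 0.8283

Since p-value > α = 0.05, we fail to reject H₀.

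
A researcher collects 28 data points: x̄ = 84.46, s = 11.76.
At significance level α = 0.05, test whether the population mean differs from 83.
One-sample t-test:
H₀: μ = 83
H₁: μ ≠ 83
df = n - 1 = 27
t = (x̄ - μ₀) / (s/√n) = (84.46 - 83) / (11.76/√28) = 0.657
p-value = 0.5168

Since p-value > α = 0.05, we fail to reject H₀.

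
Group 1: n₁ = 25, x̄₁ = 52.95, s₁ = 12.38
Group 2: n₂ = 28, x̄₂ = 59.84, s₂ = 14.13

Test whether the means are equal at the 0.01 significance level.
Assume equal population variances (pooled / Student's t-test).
Student's two-sample t-test (equal variances):
H₀: μ₁ = μ₂
H₁: μ₁ ≠ μ₂
df = n₁ + n₂ - 2 = 51
Pooled variance s_p² = [(n₁-1)s₁² + (n₂-1)s₂²] / (n₁ + n₂ - 2) = [(24)(12.38²) + (27)(14.13²)] / 51 = 177.8251
SE = √(s_p²(1/n₁ + 1/n₂)) = √(177.8251 × (1/25 + 1/28)) = 3.6693
t = (x̄₁ - x̄₂) / SE = (52.95 - 59.84) / 3.6693 = -6.89 / 3.6693 = -1.878
p-value = 0.0661

Since p-value > α = 0.01, we fail to reject H₀.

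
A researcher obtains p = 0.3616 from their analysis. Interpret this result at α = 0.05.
Since p = 0.3616 > α = 0.05, fail to reject H₀.
There is insufficient evidence to reject the null hypothesis; the result is not statistically significant at the 0.05 level.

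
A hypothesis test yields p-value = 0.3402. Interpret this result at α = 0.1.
Since p = 0.3402 > α = 0.1, fail to reject H₀.
There is insufficient evidence to reject the null hypothesis; the result is not statistically significant at the 0.1 level.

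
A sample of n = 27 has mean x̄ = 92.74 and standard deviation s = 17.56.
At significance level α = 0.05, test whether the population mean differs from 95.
One-sample t-test:
H₀: μ = 95
H₁: μ ≠ 95
df = n - 1 = 26
t = (x̄ - μ₀) / (s/√n) = (92.74 - 95) / (17.56/√27) = -0.669
p-value = 0.5095

Since p-value > α = 0.05, we fail to reject H₀.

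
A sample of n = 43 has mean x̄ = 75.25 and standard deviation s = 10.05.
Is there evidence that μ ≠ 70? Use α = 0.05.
One-sample t-test:
H₀: μ = 70
H₁: μ ≠ 70
df = n - 1 = 42
t = (x̄ - μ₀) / (s/√n) = (75.25 - 70) / (10.05/√43) = 3.426
p-value = 0.0014

Since p-value < α = 0.05, we reject H₀.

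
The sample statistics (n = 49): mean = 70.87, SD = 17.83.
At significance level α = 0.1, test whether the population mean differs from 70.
One-sample t-test:
H₀: μ = 70
H₁: μ ≠ 70
df = n - 1 = 48
t = (x̄ - μ₀) / (s/√n) = (70.87 - 70) / (17.83/√49) = 0.342
p-value = 0.7342

Since p-value > α = 0.1, we fail to reject H₀.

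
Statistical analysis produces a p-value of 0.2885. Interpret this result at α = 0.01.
Since p = 0.2885 > α = 0.01, fail to reject H₀.
There is insufficient evidence to reject the null hypothesis; the result is not statistically significant at the 0.01 level.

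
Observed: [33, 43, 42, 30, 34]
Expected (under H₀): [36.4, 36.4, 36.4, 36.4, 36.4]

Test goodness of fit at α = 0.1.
Chi-square goodness of fit test:
H₀: observed counts match expected distribution
H₁: observed counts differ from expected distribution
df = k - 1 = 4
χ² = Σ(O - E)²/E
   = (33 - 36.4)²/36.4 + (43 - 36.4)²/36.4 + (42 - 36.4)²/36.4 + (30 - 36.4)²/36.4 + (34 - 36.4)²/36.4
   = 0.318 + 1.197 + 0.862 + 1.125 + 0.158
   = 3.66
p-value = 0.4541

Since p-value > α = 0.1, we fail to reject H₀.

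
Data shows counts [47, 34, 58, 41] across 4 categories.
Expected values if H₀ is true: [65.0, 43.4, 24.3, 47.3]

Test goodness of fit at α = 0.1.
Chi-square goodness of fit test:
H₀: observed counts match expected distribution
H₁: observed counts differ from expected distribution
df = k - 1 = 3
χ² = Σ(O - E)²/E
   = (47 - 65.0)²/65.0 + (34 - 43.4)²/43.4 + (58 - 24.3)²/24.3 + (41 - 47.3)²/47.3
   = 4.985 + 2.036 + 46.736 + 0.839
   = 54.60
p-value < 0.0001

Since p-value < α = 0.1, we reject H₀.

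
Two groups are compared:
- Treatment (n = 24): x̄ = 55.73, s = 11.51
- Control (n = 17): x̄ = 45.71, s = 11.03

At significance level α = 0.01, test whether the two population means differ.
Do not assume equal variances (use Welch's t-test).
Welch's two-sample t-test:
H₀: μ₁ = μ₂
H₁: μ₁ ≠ μ₂
s₁²/n₁ = 11.51²/24 = 5.5200,  s₂²/n₂ = 11.03²/17 = 7.1565
SE = √(s₁²/n₁ + s₂²/n₂) = √(5.5200 + 7.1565) = 3.5604
df (Welch-Satterthwaite) = (s₁²/n₁ + s₂²/n₂)² / [(s₁²/n₁)²/(n₁-1) + (s₂²/n₂)²/(n₂-1)] ≈ 35.51
t = (x̄₁ - x̄₂) / SE = (55.73 - 45.71) / 3.5604 = 10.02 / 3.5604 = 2.814
p-value = 0.0079

Since p-value < α = 0.01, we reject H₀.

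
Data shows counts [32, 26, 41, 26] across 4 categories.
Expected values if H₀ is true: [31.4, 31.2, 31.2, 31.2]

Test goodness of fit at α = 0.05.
Chi-square goodness of fit test:
H₀: observed counts match expected distribution
H₁: observed counts differ from expected distribution
df = k - 1 = 3
χ² = Σ(O - E)²/E
   = (32 - 31.4)²/31.4 + (26 - 31.2)²/31.2 + (41 - 31.2)²/31.2 + (26 - 31.2)²/31.2
   = 0.011 + 0.867 + 3.078 + 0.867
   = 4.82
p-value = 0.1852

Since p-value > α = 0.05, we fail to reject H₀.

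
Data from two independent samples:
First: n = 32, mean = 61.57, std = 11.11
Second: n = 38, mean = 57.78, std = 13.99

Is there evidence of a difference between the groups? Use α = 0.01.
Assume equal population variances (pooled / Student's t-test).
Student's two-sample t-test (equal variances):
H₀: μ₁ = μ₂
H₁: μ₁ ≠ μ₂
df = n₁ + n₂ - 2 = 68
Pooled variance s_p² = [(n₁-1)s₁² + (n₂-1)s₂²] / (n₁ + n₂ - 2) = [(31)(11.11²) + (37)(13.99²)] / 68 = 162.7653
SE = √(s_p²(1/n₁ + 1/n₂)) = √(162.7653 × (1/32 + 1/38)) = 3.0610
t = (x̄₁ - x̄₂) / SE = (61.57 - 57.78) / 3.0610 = 3.79 / 3.0610 = 1.238
p-value = 0.2199

Since p-value > α = 0.01, we fail to reject H₀.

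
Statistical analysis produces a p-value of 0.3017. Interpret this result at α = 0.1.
Since p = 0.3017 > α = 0.1, fail to reject H₀.
There is insufficient evidence to reject the null hypothesis; the result is not statistically significant at the 0.1 level.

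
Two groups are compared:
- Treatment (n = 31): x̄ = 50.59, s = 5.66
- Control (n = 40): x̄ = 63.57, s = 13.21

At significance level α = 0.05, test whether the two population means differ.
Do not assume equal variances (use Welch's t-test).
Welch's two-sample t-test:
H₀: μ₁ = μ₂
H₁: μ₁ ≠ μ₂
s₁²/n₁ = 5.66²/31 = 1.0334,  s₂²/n₂ = 13.21²/40 = 4.3626
SE = √(s₁²/n₁ + s₂²/n₂) = √(1.0334 + 4.3626) = 2.3229
df (Welch-Satterthwaite) = (s₁²/n₁ + s₂²/n₂)² / [(s₁²/n₁)²/(n₁-1) + (s₂²/n₂)²/(n₂-1)] ≈ 55.61
t = (x̄₁ - x̄₂) / SE = (50.59 - 63.57) / 2.3229 = -12.98 / 2.3229 = -5.588
p-value < 0.0001

Since p-value < α = 0.05, we reject H₀.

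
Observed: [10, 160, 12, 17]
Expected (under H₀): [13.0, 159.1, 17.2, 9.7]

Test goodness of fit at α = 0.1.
Chi-square goodness of fit test:
H₀: observed counts match expected distribution
H₁: observed counts differ from expected distribution
df = k - 1 = 3
χ² = Σ(O - E)²/E
   = (10 - 13.0)²/13.0 + (160 - 159.1)²/159.1 + (12 - 17.2)²/17.2 + (17 - 9.7)²/9.7
   = 0.692 + 0.005 + 1.572 + 5.494
   = 7.76
p-value = 0.0512

Since p-value < α = 0.1, we reject H₀.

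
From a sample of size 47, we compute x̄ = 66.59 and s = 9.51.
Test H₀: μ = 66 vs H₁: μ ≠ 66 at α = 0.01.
One-sample t-test:
H₀: μ = 66
H₁: μ ≠ 66
df = n - 1 = 46
t = (x̄ - μ₀) / (s/√n) = (66.59 - 66) / (9.51/√47) = 0.425
p-value = 0.6726

Since p-value > α = 0.01, we fail to reject H₀.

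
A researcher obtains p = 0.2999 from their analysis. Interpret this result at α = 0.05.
Since p = 0.2999 > α = 0.05, fail to reject H₀.
There is insufficient evidence to reject the null hypothesis; the result is not statistically significant at the 0.05 level.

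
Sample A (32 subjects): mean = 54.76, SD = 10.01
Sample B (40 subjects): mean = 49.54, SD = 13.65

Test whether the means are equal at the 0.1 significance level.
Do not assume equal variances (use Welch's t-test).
Welch's two-sample t-test:
H₀: μ₁ = μ₂
H₁: μ₁ ≠ μ₂
s₁²/n₁ = 10.01²/32 = 3.1313,  s₂²/n₂ = 13.65²/40 = 4.6581
SE = √(s₁²/n₁ + s₂²/n₂) = √(3.1313 + 4.6581) = 2.7909
df (Welch-Satterthwaite) = (s₁²/n₁ + s₂²/n₂)² / [(s₁²/n₁)²/(n₁-1) + (s₂²/n₂)²/(n₂-1)] ≈ 69.53
t = (x̄₁ - x̄₂) / SE = (54.76 - 49.54) / 2.7909 = 5.22 / 2.7909 = 1.870
p-value = 0.0656

Since p-value < α = 0.1, we reject H₀.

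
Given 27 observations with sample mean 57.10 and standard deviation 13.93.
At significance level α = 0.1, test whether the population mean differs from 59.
One-sample t-test:
H₀: μ = 59
H₁: μ ≠ 59
df = n - 1 = 26
t = (x̄ - μ₀) / (s/√n) = (57.10 - 59) / (13.93/√27) = -0.709
p-value = 0.4848

Since p-value > α = 0.1, we fail to reject H₀.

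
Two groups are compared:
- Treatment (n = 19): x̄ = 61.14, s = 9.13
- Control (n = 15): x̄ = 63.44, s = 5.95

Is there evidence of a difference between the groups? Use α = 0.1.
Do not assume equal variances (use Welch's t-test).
Welch's two-sample t-test:
H₀: μ₁ = μ₂
H₁: μ₁ ≠ μ₂
s₁²/n₁ = 9.13²/19 = 4.3872,  s₂²/n₂ = 5.95²/15 = 2.3602
SE = √(s₁²/n₁ + s₂²/n₂) = √(4.3872 + 2.3602) = 2.5976
df (Welch-Satterthwaite) = (s₁²/n₁ + s₂²/n₂)² / [(s₁²/n₁)²/(n₁-1) + (s₂²/n₂)²/(n₂-1)] ≈ 31.03
t = (x̄₁ - x̄₂) / SE = (61.14 - 63.44) / 2.5976 = -2.30 / 2.5976 = -0.885
p-value = 0.3827

Since p-value > α = 0.1, we fail to reject H₀.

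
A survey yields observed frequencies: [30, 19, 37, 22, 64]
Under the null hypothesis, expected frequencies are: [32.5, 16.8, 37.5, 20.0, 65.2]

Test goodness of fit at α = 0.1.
Chi-square goodness of fit test:
H₀: observed counts match expected distribution
H₁: observed counts differ from expected distribution
df = k - 1 = 4
χ² = Σ(O - E)²/E
   = (30 - 32.5)²/32.5 + (19 - 16.8)²/16.8 + (37 - 37.5)²/37.5 + (22 - 20.0)²/20.0 + (64 - 65.2)²/65.2
   = 0.192 + 0.288 + 0.007 + 0.200 + 0.022
   = 0.71
p-value = 0.9502

Since p-value > α = 0.1, we fail to reject H₀.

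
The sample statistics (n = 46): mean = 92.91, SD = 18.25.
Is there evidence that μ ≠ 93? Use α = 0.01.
One-sample t-test:
H₀: μ = 93
H₁: μ ≠ 93
df = n - 1 = 45
t = (x̄ - μ₀) / (s/√n) = (92.91 - 93) / (18.25/√46) = -0.033
p-value = 0.9735

Since p-value > α = 0.01, we fail to reject H₀.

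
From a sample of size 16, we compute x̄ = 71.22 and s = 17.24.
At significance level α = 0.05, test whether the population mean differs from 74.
One-sample t-test:
H₀: μ = 74
H₁: μ ≠ 74
df = n - 1 = 15
t = (x̄ - μ₀) / (s/√n) = (71.22 - 74) / (17.24/√16) = -0.645
p-value = 0.5287

Since p-value > α = 0.05, we fail to reject H₀.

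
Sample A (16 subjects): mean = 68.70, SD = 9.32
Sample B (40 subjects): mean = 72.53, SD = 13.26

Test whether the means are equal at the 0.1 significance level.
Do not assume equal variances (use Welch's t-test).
Welch's two-sample t-test:
H₀: μ₁ = μ₂
H₁: μ₁ ≠ μ₂
s₁²/n₁ = 9.32²/16 = 5.4289,  s₂²/n₂ = 13.26²/40 = 4.3957
SE = √(s₁²/n₁ + s₂²/n₂) = √(5.4289 + 4.3957) = 3.1344
df (Welch-Satterthwaite) = (s₁²/n₁ + s₂²/n₂)² / [(s₁²/n₁)²/(n₁-1) + (s₂²/n₂)²/(n₂-1)] ≈ 39.23
t = (x̄₁ - x̄₂) / SE = (68.70 - 72.53) / 3.1344 = -3.83 / 3.1344 = -1.222
p-value = 0.2290

Since p-value > α = 0.1, we fail to reject H₀.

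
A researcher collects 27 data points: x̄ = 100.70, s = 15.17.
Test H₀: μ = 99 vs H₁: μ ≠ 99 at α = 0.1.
One-sample t-test:
H₀: μ = 99
H₁: μ ≠ 99
df = n - 1 = 26
t = (x̄ - μ₀) / (s/√n) = (100.70 - 99) / (15.17/√27) = 0.582
p-value = 0.5654

Since p-value > α = 0.1, we fail to reject H₀.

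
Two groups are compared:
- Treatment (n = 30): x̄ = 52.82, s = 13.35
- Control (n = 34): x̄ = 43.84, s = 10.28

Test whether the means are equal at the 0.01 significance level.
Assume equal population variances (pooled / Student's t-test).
Student's two-sample t-test (equal variances):
H₀: μ₁ = μ₂
H₁: μ₁ ≠ μ₂
df = n₁ + n₂ - 2 = 62
Pooled variance s_p² = [(n₁-1)s₁² + (n₂-1)s₂²] / (n₁ + n₂ - 2) = [(29)(13.35²) + (33)(10.28²)] / 62 = 139.6103
SE = √(s_p²(1/n₁ + 1/n₂)) = √(139.6103 × (1/30 + 1/34)) = 2.9597
t = (x̄₁ - x̄₂) / SE = (52.82 - 43.84) / 2.9597 = 8.98 / 2.9597 = 3.034
p-value = 0.0035

Since p-value < α = 0.01, we reject H₀.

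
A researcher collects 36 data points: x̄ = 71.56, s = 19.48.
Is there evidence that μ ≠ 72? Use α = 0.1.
One-sample t-test:
H₀: μ = 72
H₁: μ ≠ 72
df = n - 1 = 35
t = (x̄ - μ₀) / (s/√n) = (71.56 - 72) / (19.48/√36) = -0.136
p-value = 0.8930

Since p-value > α = 0.1, we fail to reject H₀.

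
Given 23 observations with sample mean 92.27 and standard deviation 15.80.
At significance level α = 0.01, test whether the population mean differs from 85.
One-sample t-test:
H₀: μ = 85
H₁: μ ≠ 85
df = n - 1 = 22
t = (x̄ - μ₀) / (s/√n) = (92.27 - 85) / (15.80/√23) = 2.207
p-value = 0.0381

Since p-value > α = 0.01, we fail to reject H₀.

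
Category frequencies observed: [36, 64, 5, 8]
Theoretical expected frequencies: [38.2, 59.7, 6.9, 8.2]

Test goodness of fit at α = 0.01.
Chi-square goodness of fit test:
H₀: observed counts match expected distribution
H₁: observed counts differ from expected distribution
df = k - 1 = 3
χ² = Σ(O - E)²/E
   = (36 - 38.2)²/38.2 + (64 - 59.7)²/59.7 + (5 - 6.9)²/6.9 + (8 - 8.2)²/8.2
   = 0.127 + 0.310 + 0.523 + 0.005
   = 0.96
p-value = 0.8098

Since p-value > α = 0.01, we fail to reject H₀.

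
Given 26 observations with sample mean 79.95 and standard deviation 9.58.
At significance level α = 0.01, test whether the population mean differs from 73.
One-sample t-test:
H₀: μ = 73
H₁: μ ≠ 73
df = n - 1 = 25
t = (x̄ - μ₀) / (s/√n) = (79.95 - 73) / (9.58/√26) = 3.699
p-value = 0.0011

Since p-value < α = 0.01, we reject H₀.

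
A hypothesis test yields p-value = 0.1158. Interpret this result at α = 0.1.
Since p = 0.1158 > α = 0.1, fail to reject H₀.
There is insufficient evidence to reject the null hypothesis; the result is not statistically significant at the 0.1 level.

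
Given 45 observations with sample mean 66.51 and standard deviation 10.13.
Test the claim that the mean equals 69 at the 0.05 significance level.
One-sample t-test:
H₀: μ = 69
H₁: μ ≠ 69
df = n - 1 = 44
t = (x̄ - μ₀) / (s/√n) = (66.51 - 69) / (10.13/√45) = -1.649
p-value = 0.1063

Since p-value > α = 0.05, we fail to reject H₀.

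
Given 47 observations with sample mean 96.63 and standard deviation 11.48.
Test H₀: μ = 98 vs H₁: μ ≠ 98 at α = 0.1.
One-sample t-test:
H₀: μ = 98
H₁: μ ≠ 98
df = n - 1 = 46
t = (x̄ - μ₀) / (s/√n) = (96.63 - 98) / (11.48/√47) = -0.818
p-value = 0.4175

Since p-value > α = 0.1, we fail to reject H₀.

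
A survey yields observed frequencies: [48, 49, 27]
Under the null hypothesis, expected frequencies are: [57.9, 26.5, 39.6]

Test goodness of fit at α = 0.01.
Chi-square goodness of fit test:
H₀: observed counts match expected distribution
H₁: observed counts differ from expected distribution
df = k - 1 = 2
χ² = Σ(O - E)²/E
   = (48 - 57.9)²/57.9 + (49 - 26.5)²/26.5 + (27 - 39.6)²/39.6
   = 1.693 + 19.104 + 4.009
   = 24.81
p-value < 0.0001

Since p-value < α = 0.01, we reject H₀.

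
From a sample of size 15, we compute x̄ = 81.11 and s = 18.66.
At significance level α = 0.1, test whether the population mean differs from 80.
One-sample t-test:
H₀: μ = 80
H₁: μ ≠ 80
df = n - 1 = 14
t = (x̄ - μ₀) / (s/√n) = (81.11 - 80) / (18.66/√15) = 0.230
p-value = 0.8211

Since p-value > α = 0.1, we fail to reject H₀.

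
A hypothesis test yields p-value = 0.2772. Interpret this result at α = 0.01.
Since p = 0.2772 > α = 0.01, fail to reject H₀.
There is insufficient evidence to reject the null hypothesis; the result is not statistically significant at the 0.01 level.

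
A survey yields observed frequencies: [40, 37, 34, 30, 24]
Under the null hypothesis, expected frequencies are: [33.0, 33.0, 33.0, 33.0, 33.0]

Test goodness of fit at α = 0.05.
Chi-square goodness of fit test:
H₀: observed counts match expected distribution
H₁: observed counts differ from expected distribution
df = k - 1 = 4
χ² = Σ(O - E)²/E
   = (40 - 33.0)²/33.0 + (37 - 33.0)²/33.0 + (34 - 33.0)²/33.0 + (30 - 33.0)²/33.0 + (24 - 33.0)²/33.0
   = 1.485 + 0.485 + 0.030 + 0.273 + 2.455
   = 4.73
p-value = 0.3164

Since p-value > α = 0.05, we fail to reject H₀.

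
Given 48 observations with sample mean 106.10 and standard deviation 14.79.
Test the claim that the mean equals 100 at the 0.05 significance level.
One-sample t-test:
H₀: μ = 100
H₁: μ ≠ 100
df = n - 1 = 47
t = (x̄ - μ₀) / (s/√n) = (106.10 - 100) / (14.79/√48) = 2.857
p-value = 0.0063

Since p-value < α = 0.05, we reject H₀.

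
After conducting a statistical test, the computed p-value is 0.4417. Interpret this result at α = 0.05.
Since p = 0.4417 > α = 0.05, fail to reject H₀.
There is insufficient evidence to reject the null hypothesis; the result is not statistically significant at the 0.05 level.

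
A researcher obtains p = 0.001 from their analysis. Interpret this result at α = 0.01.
Since p = 0.001 < α = 0.01, reject H₀.
There is sufficient evidence to reject the null hypothesis; the result is statistically significant at the 0.01 level.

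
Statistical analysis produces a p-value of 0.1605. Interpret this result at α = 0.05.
Since p = 0.1605 > α = 0.05, fail to reject H₀.
There is insufficient evidence to reject the null hypothesis; the result is not statistically significant at the 0.05 level.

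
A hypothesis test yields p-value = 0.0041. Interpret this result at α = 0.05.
Since p = 0.0041 < α = 0.05, reject H₀.
There is sufficient evidence to reject the null hypothesis; the result is statistically significant at the 0.05 level.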